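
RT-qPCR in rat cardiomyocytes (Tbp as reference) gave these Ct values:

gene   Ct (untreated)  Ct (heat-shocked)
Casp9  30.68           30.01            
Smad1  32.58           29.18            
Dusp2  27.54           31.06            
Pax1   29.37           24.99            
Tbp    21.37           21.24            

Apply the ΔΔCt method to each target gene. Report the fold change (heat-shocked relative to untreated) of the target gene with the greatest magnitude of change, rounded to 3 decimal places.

Casp9: ΔΔCt = (30.01−21.24) − (30.68−21.37) = 8.77 − 9.31 = -0.54; fold change = 2^0.54 = 1.454
Smad1: ΔΔCt = (29.18−21.24) − (32.58−21.37) = 7.94 − 11.21 = -3.27; fold change = 2^3.27 = 9.646
Dusp2: ΔΔCt = (31.06−21.24) − (27.54−21.37) = 9.82 − 6.17 = 3.65; fold change = 2^-3.65 = 0.080
Pax1: ΔΔCt = (24.99−21.24) − (29.37−21.37) = 3.75 − 8.00 = -4.25; fold change = 2^4.25 = 19.027
Pax1 has the largest |ΔΔCt| = 4.25.

19.027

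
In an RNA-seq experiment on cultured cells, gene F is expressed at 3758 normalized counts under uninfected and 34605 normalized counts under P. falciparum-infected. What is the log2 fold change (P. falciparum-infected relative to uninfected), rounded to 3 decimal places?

Fold change = 34605 / 3758 = 9.2084
log2(9.2084) = 3.2029

3.203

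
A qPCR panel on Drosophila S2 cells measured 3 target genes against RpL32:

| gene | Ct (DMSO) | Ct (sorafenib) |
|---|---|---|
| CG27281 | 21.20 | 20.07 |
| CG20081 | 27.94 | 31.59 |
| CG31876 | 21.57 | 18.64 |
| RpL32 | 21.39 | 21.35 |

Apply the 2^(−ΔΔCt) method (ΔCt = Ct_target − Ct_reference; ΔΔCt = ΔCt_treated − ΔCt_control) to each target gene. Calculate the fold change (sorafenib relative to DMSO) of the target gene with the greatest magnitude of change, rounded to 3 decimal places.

CG27281: ΔΔCt = (20.07−21.35) − (21.20−21.39) = -1.28 − (-0.19) = -1.09; fold change = 2^1.09 = 2.129
CG20081: ΔΔCt = (31.59−21.35) − (27.94−21.39) = 10.24 − 6.55 = 3.69; fold change = 2^-3.69 = 0.077
CG31876: ΔΔCt = (18.64−21.35) − (21.57−21.39) = -2.71 − 0.18 = -2.89; fold change = 2^2.89 = 7.413
CG20081 has the largest |ΔΔCt| = 3.69.

0.077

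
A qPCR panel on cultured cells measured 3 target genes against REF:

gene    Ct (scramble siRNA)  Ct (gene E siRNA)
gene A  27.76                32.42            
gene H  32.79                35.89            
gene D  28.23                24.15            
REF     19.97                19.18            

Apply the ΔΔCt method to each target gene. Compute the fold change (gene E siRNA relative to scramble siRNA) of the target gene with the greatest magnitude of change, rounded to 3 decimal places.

gene A: ΔΔCt = (32.42−19.18) − (27.76−19.97) = 13.24 − 7.79 = 5.45; fold change = 2^-5.45 = 0.023
gene H: ΔΔCt = (35.89−19.18) − (32.79−19.97) = 16.71 − 12.82 = 3.89; fold change = 2^-3.89 = 0.067
gene D: ΔΔCt = (24.15−19.18) − (28.23−19.97) = 4.97 − 8.26 = -3.29; fold change = 2^3.29 = 9.781
gene A has the largest |ΔΔCt| = 5.45.

0.023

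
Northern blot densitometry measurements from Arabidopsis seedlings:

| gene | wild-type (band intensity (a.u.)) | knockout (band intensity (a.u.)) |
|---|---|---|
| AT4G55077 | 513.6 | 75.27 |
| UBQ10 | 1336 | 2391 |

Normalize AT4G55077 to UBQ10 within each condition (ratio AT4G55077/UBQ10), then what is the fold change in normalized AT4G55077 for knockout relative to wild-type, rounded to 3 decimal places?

0.082

AT4G55077/UBQ10 (wild-type) = 513.6 / 1336 = 0.38443
AT4G55077/UBQ10 (knockout) = 75.27 / 2391 = 0.031481
Fold change = 0.031481 / 0.38443 = 0.0819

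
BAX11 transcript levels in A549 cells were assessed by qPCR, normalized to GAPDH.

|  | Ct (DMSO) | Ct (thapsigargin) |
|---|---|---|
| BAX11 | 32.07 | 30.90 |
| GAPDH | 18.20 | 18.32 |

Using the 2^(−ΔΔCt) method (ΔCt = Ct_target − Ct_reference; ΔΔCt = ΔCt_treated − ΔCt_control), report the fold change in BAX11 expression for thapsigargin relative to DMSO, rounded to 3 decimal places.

ΔCt(DMSO) = 32.070 − 18.200 = 13.870
ΔCt(thapsigargin) = 30.900 − 18.320 = 12.580
ΔΔCt = 12.580 − 13.870 = -1.290
Fold change = 2^(−(-1.290)) = 2^1.290 = 2.4453

2.445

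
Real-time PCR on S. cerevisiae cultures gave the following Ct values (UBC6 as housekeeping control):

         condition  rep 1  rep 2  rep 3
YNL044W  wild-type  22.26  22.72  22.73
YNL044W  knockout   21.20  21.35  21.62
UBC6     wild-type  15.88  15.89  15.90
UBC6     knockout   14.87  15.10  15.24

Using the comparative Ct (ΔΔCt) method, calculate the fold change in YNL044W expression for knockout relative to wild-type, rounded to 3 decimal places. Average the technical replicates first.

1.283

Mean Ct: YNL044W wild-type 22.570; YNL044W knockout 21.390; UBC6 wild-type 15.890; UBC6 knockout 15.070
ΔCt(wild-type) = 22.570 − 15.890 = 6.680
ΔCt(knockout) = 21.390 − 15.070 = 6.320
ΔΔCt = 6.320 − 6.680 = -0.360
Fold change = 2^(−(-0.360)) = 2^0.360 = 1.2834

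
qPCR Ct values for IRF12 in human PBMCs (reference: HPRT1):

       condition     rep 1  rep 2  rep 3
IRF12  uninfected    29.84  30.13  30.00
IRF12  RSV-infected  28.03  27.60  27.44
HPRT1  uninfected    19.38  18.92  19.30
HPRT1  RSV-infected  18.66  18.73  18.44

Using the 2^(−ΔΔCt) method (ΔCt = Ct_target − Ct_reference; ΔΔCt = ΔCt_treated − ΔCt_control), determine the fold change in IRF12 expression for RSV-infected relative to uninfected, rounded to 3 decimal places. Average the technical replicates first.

Mean Ct: IRF12 uninfected 29.990; IRF12 RSV-infected 27.690; HPRT1 uninfected 19.200; HPRT1 RSV-infected 18.610
ΔCt(uninfected) = 29.990 − 19.200 = 10.790
ΔCt(RSV-infected) = 27.690 − 18.610 = 9.080
ΔΔCt = 9.080 − 10.790 = -1.710
Fold change = 2^(−(-1.710)) = 2^1.710 = 3.2716

3.272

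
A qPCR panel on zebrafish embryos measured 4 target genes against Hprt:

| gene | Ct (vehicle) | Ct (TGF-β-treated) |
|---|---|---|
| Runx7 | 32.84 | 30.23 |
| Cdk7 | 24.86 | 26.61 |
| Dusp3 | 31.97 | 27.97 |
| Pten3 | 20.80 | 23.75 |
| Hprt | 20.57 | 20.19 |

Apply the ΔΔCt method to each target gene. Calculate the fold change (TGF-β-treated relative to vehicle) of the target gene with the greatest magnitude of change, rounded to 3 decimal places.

12.295

Runx7: ΔΔCt = (30.23−20.19) − (32.84−20.57) = 10.04 − 12.27 = -2.23; fold change = 2^2.23 = 4.691
Cdk7: ΔΔCt = (26.61−20.19) − (24.86−20.57) = 6.42 − 4.29 = 2.13; fold change = 2^-2.13 = 0.228
Dusp3: ΔΔCt = (27.97−20.19) − (31.97−20.57) = 7.78 − 11.40 = -3.62; fold change = 2^3.62 = 12.295
Pten3: ΔΔCt = (23.75−20.19) − (20.80−20.57) = 3.56 − 0.23 = 3.33; fold change = 2^-3.33 = 0.099
Dusp3 has the largest |ΔΔCt| = 3.62.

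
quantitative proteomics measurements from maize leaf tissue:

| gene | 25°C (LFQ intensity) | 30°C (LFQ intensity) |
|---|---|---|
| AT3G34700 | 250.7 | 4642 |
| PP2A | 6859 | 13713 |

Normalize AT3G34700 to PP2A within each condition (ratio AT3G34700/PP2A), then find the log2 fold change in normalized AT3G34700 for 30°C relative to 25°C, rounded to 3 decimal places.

3.211

AT3G34700/PP2A (25°C) = 250.7 / 6859 = 0.036551
AT3G34700/PP2A (30°C) = 4642 / 13713 = 0.33851
Fold change = 0.33851 / 0.036551 = 9.2615
log2(9.2615) = 3.2112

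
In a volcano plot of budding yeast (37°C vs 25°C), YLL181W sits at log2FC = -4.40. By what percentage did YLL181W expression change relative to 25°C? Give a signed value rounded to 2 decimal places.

Fold change = 2^(-4.40) = 0.0474
Percent change = (FC − 1) × 100% = (0.0474 − 1) × 100 = -95.26%

-95.26%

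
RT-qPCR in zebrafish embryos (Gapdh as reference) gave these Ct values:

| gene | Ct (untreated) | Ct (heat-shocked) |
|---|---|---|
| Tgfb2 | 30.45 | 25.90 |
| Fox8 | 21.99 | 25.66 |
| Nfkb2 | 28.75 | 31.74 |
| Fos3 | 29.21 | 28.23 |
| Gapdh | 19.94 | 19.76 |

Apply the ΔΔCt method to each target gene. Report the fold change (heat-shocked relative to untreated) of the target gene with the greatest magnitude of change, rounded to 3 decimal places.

Tgfb2: ΔΔCt = (25.90−19.76) − (30.45−19.94) = 6.14 − 10.51 = -4.37; fold change = 2^4.37 = 20.678
Fox8: ΔΔCt = (25.66−19.76) − (21.99−19.94) = 5.90 − 2.05 = 3.85; fold change = 2^-3.85 = 0.069
Nfkb2: ΔΔCt = (31.74−19.76) − (28.75−19.94) = 11.98 − 8.81 = 3.17; fold change = 2^-3.17 = 0.111
Fos3: ΔΔCt = (28.23−19.76) − (29.21−19.94) = 8.47 − 9.27 = -0.80; fold change = 2^0.80 = 1.741
Tgfb2 has the largest |ΔΔCt| = 4.37.

20.678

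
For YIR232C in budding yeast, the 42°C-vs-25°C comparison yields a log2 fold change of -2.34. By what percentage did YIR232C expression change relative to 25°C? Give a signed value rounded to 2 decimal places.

Fold change = 2^(-2.34) = 0.1975
Percent change = (FC − 1) × 100% = (0.1975 − 1) × 100 = -80.25%

-80.25%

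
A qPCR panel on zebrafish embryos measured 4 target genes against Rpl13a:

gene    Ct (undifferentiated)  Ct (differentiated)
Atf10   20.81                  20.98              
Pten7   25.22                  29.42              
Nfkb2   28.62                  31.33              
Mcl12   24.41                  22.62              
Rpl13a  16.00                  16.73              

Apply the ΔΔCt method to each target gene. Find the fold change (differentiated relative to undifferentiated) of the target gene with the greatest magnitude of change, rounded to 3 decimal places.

Atf10: ΔΔCt = (20.98−16.73) − (20.81−16.00) = 4.25 − 4.81 = -0.56; fold change = 2^0.56 = 1.474
Pten7: ΔΔCt = (29.42−16.73) − (25.22−16.00) = 12.69 − 9.22 = 3.47; fold change = 2^-3.47 = 0.090
Nfkb2: ΔΔCt = (31.33−16.73) − (28.62−16.00) = 14.60 − 12.62 = 1.98; fold change = 2^-1.98 = 0.253
Mcl12: ΔΔCt = (22.62−16.73) − (24.41−16.00) = 5.89 − 8.41 = -2.52; fold change = 2^2.52 = 5.736
Pten7 has the largest |ΔΔCt| = 3.47.

0.090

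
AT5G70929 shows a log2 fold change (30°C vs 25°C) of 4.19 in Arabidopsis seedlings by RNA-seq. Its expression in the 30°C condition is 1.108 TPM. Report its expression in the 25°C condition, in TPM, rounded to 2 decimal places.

Fold change = 2^(4.19) = 18.2522
25°C expression = 1.108 / 18.2522 = 0.06

0.06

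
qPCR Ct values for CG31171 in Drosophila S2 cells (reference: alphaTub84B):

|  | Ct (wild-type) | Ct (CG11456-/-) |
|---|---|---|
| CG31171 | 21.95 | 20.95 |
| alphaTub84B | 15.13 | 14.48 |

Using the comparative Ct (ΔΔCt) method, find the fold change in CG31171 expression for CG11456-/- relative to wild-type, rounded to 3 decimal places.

ΔCt(wild-type) = 21.950 − 15.130 = 6.820
ΔCt(CG11456-/-) = 20.950 − 14.480 = 6.470
ΔΔCt = 6.470 − 6.820 = -0.350
Fold change = 2^(−(-0.350)) = 2^0.350 = 1.2746

1.275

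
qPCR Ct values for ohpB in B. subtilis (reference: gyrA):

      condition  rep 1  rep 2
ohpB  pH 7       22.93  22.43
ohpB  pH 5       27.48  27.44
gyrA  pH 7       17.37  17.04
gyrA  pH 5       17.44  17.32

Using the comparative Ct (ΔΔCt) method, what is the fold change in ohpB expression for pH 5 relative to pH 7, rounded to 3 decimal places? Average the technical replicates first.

0.041

Mean Ct: ohpB pH 7 22.680; ohpB pH 5 27.460; gyrA pH 7 17.205; gyrA pH 5 17.380
ΔCt(pH 7) = 22.680 − 17.205 = 5.475
ΔCt(pH 5) = 27.460 − 17.380 = 10.080
ΔΔCt = 10.080 − 5.475 = 4.605
Fold change = 2^(−4.605) = 0.0411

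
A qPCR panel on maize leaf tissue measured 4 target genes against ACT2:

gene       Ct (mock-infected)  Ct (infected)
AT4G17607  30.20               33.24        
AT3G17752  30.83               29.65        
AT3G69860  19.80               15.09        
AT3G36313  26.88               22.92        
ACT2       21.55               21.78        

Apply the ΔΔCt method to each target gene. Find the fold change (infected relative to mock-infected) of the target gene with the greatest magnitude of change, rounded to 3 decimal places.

30.696

AT4G17607: ΔΔCt = (33.24−21.78) − (30.20−21.55) = 11.46 − 8.65 = 2.81; fold change = 2^-2.81 = 0.143
AT3G17752: ΔΔCt = (29.65−21.78) − (30.83−21.55) = 7.87 − 9.28 = -1.41; fold change = 2^1.41 = 2.657
AT3G69860: ΔΔCt = (15.09−21.78) − (19.80−21.55) = -6.69 − (-1.75) = -4.94; fold change = 2^4.94 = 30.696
AT3G36313: ΔΔCt = (22.92−21.78) − (26.88−21.55) = 1.14 − 5.33 = -4.19; fold change = 2^4.19 = 18.252
AT3G69860 has the largest |ΔΔCt| = 4.94.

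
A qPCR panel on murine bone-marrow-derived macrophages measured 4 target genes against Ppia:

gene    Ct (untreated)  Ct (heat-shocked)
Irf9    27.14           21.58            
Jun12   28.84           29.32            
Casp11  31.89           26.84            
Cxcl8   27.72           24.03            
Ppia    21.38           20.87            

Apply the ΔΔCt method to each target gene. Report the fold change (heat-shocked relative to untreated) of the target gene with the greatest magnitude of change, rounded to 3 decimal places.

Irf9: ΔΔCt = (21.58−20.87) − (27.14−21.38) = 0.71 − 5.76 = -5.05; fold change = 2^5.05 = 33.128
Jun12: ΔΔCt = (29.32−20.87) − (28.84−21.38) = 8.45 − 7.46 = 0.99; fold change = 2^-0.99 = 0.503
Casp11: ΔΔCt = (26.84−20.87) − (31.89−21.38) = 5.97 − 10.51 = -4.54; fold change = 2^4.54 = 23.264
Cxcl8: ΔΔCt = (24.03−20.87) − (27.72−21.38) = 3.16 − 6.34 = -3.18; fold change = 2^3.18 = 9.063
Irf9 has the largest |ΔΔCt| = 5.05.

33.128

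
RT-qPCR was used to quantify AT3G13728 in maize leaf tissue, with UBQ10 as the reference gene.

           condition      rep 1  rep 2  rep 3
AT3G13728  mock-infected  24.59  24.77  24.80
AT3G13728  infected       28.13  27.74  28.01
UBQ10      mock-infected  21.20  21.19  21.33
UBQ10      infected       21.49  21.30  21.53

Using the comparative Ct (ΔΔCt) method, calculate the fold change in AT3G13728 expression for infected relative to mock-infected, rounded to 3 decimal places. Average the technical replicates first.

0.122

Mean Ct: AT3G13728 mock-infected 24.720; AT3G13728 infected 27.960; UBQ10 mock-infected 21.240; UBQ10 infected 21.440
ΔCt(mock-infected) = 24.720 − 21.240 = 3.480
ΔCt(infected) = 27.960 − 21.440 = 6.520
ΔΔCt = 6.520 − 3.480 = 3.040
Fold change = 2^(−3.040) = 0.1216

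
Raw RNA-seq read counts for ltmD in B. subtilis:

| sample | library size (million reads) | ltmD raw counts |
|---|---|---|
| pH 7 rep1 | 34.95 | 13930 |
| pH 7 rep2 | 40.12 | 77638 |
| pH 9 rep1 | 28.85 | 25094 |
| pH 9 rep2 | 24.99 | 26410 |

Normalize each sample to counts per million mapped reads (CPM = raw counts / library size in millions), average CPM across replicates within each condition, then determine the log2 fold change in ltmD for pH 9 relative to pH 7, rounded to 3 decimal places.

-0.277

CPM(pH 7 rep1) = 13930 / 34.95 = 398.5694
CPM(pH 7 rep2) = 77638 / 40.12 = 1935.1446
CPM(pH 9 rep1) = 25094 / 28.85 = 869.8094
CPM(pH 9 rep2) = 26410 / 24.99 = 1056.8227
mean CPM(pH 7) = 1166.8570; mean CPM(pH 9) = 963.3160
Fold change = 963.3160 / 1166.8570 = 0.82556
log2(0.82556) = -0.2765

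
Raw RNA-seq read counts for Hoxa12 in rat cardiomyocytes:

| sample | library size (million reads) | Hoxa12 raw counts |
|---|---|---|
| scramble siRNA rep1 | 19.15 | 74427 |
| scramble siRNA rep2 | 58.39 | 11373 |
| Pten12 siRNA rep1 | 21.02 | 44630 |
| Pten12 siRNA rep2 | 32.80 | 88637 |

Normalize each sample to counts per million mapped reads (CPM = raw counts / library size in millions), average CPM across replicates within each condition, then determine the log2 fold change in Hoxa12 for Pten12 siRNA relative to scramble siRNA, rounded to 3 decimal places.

CPM(scramble siRNA rep1) = 74427 / 19.15 = 3886.5274
CPM(scramble siRNA rep2) = 11373 / 58.39 = 194.7765
CPM(Pten12 siRNA rep1) = 44630 / 21.02 = 2123.2160
CPM(Pten12 siRNA rep2) = 88637 / 32.80 = 2702.3476
mean CPM(scramble siRNA) = 2040.6520; mean CPM(Pten12 siRNA) = 2412.7818
Fold change = 2412.7818 / 2040.6520 = 1.18236
log2(1.18236) = 0.2417

0.242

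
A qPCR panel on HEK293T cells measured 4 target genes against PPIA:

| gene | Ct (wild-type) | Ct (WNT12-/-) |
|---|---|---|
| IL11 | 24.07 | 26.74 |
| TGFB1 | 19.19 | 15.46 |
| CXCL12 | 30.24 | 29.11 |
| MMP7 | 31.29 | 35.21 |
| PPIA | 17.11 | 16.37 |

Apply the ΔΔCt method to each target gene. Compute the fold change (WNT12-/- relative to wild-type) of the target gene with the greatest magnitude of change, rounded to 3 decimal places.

0.040

IL11: ΔΔCt = (26.74−16.37) − (24.07−17.11) = 10.37 − 6.96 = 3.41; fold change = 2^-3.41 = 0.094
TGFB1: ΔΔCt = (15.46−16.37) − (19.19−17.11) = -0.91 − 2.08 = -2.99; fold change = 2^2.99 = 7.945
CXCL12: ΔΔCt = (29.11−16.37) − (30.24−17.11) = 12.74 − 13.13 = -0.39; fold change = 2^0.39 = 1.310
MMP7: ΔΔCt = (35.21−16.37) − (31.29−17.11) = 18.84 − 14.18 = 4.66; fold change = 2^-4.66 = 0.040
MMP7 has the largest |ΔΔCt| = 4.66.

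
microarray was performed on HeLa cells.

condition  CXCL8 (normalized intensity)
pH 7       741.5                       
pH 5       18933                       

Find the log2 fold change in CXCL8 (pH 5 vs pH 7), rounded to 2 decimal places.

Fold change = 18933 / 741.5 = 25.5334
log2(25.5334) = 4.674

4.67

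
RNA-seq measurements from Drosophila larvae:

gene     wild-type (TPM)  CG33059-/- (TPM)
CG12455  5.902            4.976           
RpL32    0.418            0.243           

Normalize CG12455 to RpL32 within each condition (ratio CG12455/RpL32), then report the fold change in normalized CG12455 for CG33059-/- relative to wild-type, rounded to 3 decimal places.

CG12455/RpL32 (wild-type) = 5.902 / 0.418 = 14.12
CG12455/RpL32 (CG33059-/-) = 4.976 / 0.243 = 20.477
Fold change = 20.477 / 14.12 = 1.4503

1.450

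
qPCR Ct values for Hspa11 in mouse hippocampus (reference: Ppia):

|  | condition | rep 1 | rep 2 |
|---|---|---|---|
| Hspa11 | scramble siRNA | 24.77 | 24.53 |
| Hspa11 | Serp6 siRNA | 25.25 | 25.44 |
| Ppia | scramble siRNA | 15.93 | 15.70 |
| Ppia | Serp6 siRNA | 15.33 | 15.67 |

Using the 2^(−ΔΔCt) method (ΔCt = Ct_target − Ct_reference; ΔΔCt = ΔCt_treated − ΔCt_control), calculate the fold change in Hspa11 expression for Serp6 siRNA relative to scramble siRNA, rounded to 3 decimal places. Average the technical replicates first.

Mean Ct: Hspa11 scramble siRNA 24.650; Hspa11 Serp6 siRNA 25.345; Ppia scramble siRNA 15.815; Ppia Serp6 siRNA 15.500
ΔCt(scramble siRNA) = 24.650 − 15.815 = 8.835
ΔCt(Serp6 siRNA) = 25.345 − 15.500 = 9.845
ΔΔCt = 9.845 − 8.835 = 1.010
Fold change = 2^(−1.010) = 0.4965

0.497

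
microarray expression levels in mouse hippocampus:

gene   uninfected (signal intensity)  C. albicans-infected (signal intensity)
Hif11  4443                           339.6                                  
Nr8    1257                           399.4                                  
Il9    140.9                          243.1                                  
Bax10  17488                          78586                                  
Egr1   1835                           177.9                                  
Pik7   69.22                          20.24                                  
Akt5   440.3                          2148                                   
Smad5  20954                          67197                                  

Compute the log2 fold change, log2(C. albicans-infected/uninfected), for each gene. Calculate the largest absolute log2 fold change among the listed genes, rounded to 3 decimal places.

log2(339.6/4443) = -3.710  (Hif11)
log2(399.4/1257) = -1.654  (Nr8)
log2(243.1/140.9) = 0.787  (Il9)
log2(78586/17488) = 2.168  (Bax10)
log2(177.9/1835) = -3.367  (Egr1)
log2(20.24/69.22) = -1.774  (Pik7)
log2(2148/440.3) = 2.286  (Akt5)
log2(67197/20954) = 1.681  (Smad5)
The largest magnitude belongs to Hif11.

3.710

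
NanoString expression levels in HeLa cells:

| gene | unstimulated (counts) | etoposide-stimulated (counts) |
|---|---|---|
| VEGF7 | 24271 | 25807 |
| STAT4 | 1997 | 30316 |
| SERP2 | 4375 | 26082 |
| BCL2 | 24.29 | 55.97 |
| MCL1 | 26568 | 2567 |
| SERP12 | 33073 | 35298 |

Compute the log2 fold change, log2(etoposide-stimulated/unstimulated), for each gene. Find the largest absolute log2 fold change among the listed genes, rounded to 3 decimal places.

3.924

log2(25807/24271) = 0.089  (VEGF7)
log2(30316/1997) = 3.924  (STAT4)
log2(26082/4375) = 2.576  (SERP2)
log2(55.97/24.29) = 1.204  (BCL2)
log2(2567/26568) = -3.372  (MCL1)
log2(35298/33073) = 0.094  (SERP12)
The largest magnitude belongs to STAT4.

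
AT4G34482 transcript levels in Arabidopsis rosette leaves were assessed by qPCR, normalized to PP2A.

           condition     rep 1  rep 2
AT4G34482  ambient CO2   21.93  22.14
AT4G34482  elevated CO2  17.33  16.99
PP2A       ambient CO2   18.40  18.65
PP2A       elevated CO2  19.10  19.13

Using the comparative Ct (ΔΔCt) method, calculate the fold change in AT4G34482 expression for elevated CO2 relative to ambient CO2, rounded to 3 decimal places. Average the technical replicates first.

Mean Ct: AT4G34482 ambient CO2 22.035; AT4G34482 elevated CO2 17.160; PP2A ambient CO2 18.525; PP2A elevated CO2 19.115
ΔCt(ambient CO2) = 22.035 − 18.525 = 3.510
ΔCt(elevated CO2) = 17.160 − 19.115 = -1.955
ΔΔCt = -1.955 − 3.510 = -5.465
Fold change = 2^(−(-5.465)) = 2^5.465 = 44.1702

44.170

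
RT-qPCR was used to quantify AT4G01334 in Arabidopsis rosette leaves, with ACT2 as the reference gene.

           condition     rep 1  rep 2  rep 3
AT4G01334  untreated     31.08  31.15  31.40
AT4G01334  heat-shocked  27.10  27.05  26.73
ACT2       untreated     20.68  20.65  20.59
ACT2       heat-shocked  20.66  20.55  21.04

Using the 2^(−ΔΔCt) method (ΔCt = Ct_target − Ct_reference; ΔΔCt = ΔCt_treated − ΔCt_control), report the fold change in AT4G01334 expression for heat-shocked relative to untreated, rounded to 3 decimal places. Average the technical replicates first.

Mean Ct: AT4G01334 untreated 31.210; AT4G01334 heat-shocked 26.960; ACT2 untreated 20.640; ACT2 heat-shocked 20.750
ΔCt(untreated) = 31.210 − 20.640 = 10.570
ΔCt(heat-shocked) = 26.960 − 20.750 = 6.210
ΔΔCt = 6.210 − 10.570 = -4.360
Fold change = 2^(−(-4.360)) = 2^4.360 = 20.5348

20.535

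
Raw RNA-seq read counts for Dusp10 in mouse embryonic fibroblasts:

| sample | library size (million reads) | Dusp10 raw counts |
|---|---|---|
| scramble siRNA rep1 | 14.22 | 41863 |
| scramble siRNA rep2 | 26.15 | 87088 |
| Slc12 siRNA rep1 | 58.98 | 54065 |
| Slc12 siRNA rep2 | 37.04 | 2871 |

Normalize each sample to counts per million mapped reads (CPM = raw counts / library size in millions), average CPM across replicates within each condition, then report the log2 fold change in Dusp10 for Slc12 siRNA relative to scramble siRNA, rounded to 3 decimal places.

-2.658

CPM(scramble siRNA rep1) = 41863 / 14.22 = 2943.9522
CPM(scramble siRNA rep2) = 87088 / 26.15 = 3330.3250
CPM(Slc12 siRNA rep1) = 54065 / 58.98 = 916.6667
CPM(Slc12 siRNA rep2) = 2871 / 37.04 = 77.5108
mean CPM(scramble siRNA) = 3137.1386; mean CPM(Slc12 siRNA) = 497.0887
Fold change = 497.0887 / 3137.1386 = 0.15845
log2(0.15845) = -2.6579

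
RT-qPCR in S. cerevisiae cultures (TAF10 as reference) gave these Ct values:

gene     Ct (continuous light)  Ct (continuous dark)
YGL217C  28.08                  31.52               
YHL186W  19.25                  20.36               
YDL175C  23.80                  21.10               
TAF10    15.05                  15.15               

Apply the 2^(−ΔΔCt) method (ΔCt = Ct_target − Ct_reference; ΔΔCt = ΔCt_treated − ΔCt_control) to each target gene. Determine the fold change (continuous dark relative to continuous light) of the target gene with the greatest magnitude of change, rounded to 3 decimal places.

YGL217C: ΔΔCt = (31.52−15.15) − (28.08−15.05) = 16.37 − 13.03 = 3.34; fold change = 2^-3.34 = 0.099
YHL186W: ΔΔCt = (20.36−15.15) − (19.25−15.05) = 5.21 − 4.20 = 1.01; fold change = 2^-1.01 = 0.497
YDL175C: ΔΔCt = (21.10−15.15) − (23.80−15.05) = 5.95 − 8.75 = -2.80; fold change = 2^2.80 = 6.964
YGL217C has the largest |ΔΔCt| = 3.34.

0.099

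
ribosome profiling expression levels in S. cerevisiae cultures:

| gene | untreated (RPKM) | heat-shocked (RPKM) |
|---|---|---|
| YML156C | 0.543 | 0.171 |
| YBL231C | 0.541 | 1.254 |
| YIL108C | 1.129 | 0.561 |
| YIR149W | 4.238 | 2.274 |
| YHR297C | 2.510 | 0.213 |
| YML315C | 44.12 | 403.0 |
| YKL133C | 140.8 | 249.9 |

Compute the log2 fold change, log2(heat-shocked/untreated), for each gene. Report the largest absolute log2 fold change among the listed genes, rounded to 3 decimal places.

3.559

log2(0.171/0.543) = -1.667  (YML156C)
log2(1.254/0.541) = 1.213  (YBL231C)
log2(0.561/1.129) = -1.009  (YIL108C)
log2(2.274/4.238) = -0.898  (YIR149W)
log2(0.213/2.510) = -3.559  (YHR297C)
log2(403.0/44.12) = 3.191  (YML315C)
log2(249.9/140.8) = 0.828  (YKL133C)
The largest magnitude belongs to YHR297C.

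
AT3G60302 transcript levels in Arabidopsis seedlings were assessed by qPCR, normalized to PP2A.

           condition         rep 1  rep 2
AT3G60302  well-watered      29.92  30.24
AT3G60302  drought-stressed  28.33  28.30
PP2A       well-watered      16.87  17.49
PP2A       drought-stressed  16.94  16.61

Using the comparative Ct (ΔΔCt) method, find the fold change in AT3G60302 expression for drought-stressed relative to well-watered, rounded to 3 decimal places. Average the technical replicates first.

2.567

Mean Ct: AT3G60302 well-watered 30.080; AT3G60302 drought-stressed 28.315; PP2A well-watered 17.180; PP2A drought-stressed 16.775
ΔCt(well-watered) = 30.080 − 17.180 = 12.900
ΔCt(drought-stressed) = 28.315 − 16.775 = 11.540
ΔΔCt = 11.540 − 12.900 = -1.360
Fold change = 2^(−(-1.360)) = 2^1.360 = 2.5669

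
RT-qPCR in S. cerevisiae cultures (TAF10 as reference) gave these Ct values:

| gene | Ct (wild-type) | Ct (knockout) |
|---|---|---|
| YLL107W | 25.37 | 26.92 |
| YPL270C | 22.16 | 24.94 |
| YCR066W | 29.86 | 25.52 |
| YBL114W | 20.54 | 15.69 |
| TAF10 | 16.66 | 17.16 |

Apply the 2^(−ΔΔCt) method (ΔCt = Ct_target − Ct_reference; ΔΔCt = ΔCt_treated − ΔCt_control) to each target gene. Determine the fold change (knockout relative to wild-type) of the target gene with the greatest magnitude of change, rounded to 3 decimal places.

YLL107W: ΔΔCt = (26.92−17.16) − (25.37−16.66) = 9.76 − 8.71 = 1.05; fold change = 2^-1.05 = 0.483
YPL270C: ΔΔCt = (24.94−17.16) − (22.16−16.66) = 7.78 − 5.50 = 2.28; fold change = 2^-2.28 = 0.206
YCR066W: ΔΔCt = (25.52−17.16) − (29.86−16.66) = 8.36 − 13.20 = -4.84; fold change = 2^4.84 = 28.641
YBL114W: ΔΔCt = (15.69−17.16) − (20.54−16.66) = -1.47 − 3.88 = -5.35; fold change = 2^5.35 = 40.786
YBL114W has the largest |ΔΔCt| = 5.35.

40.786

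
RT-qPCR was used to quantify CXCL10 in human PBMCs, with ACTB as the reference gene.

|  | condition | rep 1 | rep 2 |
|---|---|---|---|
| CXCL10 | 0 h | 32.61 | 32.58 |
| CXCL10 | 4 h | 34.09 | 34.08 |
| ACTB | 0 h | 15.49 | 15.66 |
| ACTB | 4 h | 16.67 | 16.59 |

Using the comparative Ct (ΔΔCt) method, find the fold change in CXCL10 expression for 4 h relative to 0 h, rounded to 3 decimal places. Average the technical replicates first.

0.740

Mean Ct: CXCL10 0 h 32.595; CXCL10 4 h 34.085; ACTB 0 h 15.575; ACTB 4 h 16.630
ΔCt(0 h) = 32.595 − 15.575 = 17.020
ΔCt(4 h) = 34.085 − 16.630 = 17.455
ΔΔCt = 17.455 − 17.020 = 0.435
Fold change = 2^(−0.435) = 0.7397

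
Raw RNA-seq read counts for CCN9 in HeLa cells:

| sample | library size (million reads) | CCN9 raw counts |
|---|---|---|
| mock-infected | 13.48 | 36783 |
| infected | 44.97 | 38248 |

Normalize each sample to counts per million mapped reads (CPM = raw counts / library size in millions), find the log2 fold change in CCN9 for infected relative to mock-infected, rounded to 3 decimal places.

-1.682

CPM(mock-infected) = 36783 / 13.48 = 2728.7092
CPM(infected) = 38248 / 44.97 = 850.5226
Fold change = 850.5226 / 2728.7092 = 0.31169
log2(0.31169) = -1.6818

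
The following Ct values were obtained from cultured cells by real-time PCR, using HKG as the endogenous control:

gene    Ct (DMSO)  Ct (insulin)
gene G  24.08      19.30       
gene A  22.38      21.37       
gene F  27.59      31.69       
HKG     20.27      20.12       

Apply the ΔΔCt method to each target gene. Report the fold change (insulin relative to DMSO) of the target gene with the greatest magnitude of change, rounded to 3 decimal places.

24.761

gene G: ΔΔCt = (19.30−20.12) − (24.08−20.27) = -0.82 − 3.81 = -4.63; fold change = 2^4.63 = 24.761
gene A: ΔΔCt = (21.37−20.12) − (22.38−20.27) = 1.25 − 2.11 = -0.86; fold change = 2^0.86 = 1.815
gene F: ΔΔCt = (31.69−20.12) − (27.59−20.27) = 11.57 − 7.32 = 4.25; fold change = 2^-4.25 = 0.053
gene G has the largest |ΔΔCt| = 4.63.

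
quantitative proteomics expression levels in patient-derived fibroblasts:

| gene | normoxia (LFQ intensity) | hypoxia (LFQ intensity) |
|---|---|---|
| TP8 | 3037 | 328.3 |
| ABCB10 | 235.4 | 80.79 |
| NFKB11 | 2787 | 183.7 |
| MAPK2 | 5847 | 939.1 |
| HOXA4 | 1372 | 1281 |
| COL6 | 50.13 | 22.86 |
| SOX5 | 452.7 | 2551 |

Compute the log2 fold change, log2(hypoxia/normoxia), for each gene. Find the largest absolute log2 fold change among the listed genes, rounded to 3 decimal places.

3.923

log2(328.3/3037) = -3.210  (TP8)
log2(80.79/235.4) = -1.543  (ABCB10)
log2(183.7/2787) = -3.923  (NFKB11)
log2(939.1/5847) = -2.638  (MAPK2)
log2(1281/1372) = -0.099  (HOXA4)
log2(22.86/50.13) = -1.133  (COL6)
log2(2551/452.7) = 2.494  (SOX5)
The largest magnitude belongs to NFKB11.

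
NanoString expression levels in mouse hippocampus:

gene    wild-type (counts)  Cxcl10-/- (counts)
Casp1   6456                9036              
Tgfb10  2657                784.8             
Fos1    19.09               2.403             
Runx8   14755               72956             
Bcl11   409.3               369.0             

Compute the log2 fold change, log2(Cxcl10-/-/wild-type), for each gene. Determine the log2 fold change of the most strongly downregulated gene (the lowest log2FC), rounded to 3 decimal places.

log2(9036/6456) = 0.485  (Casp1)
log2(784.8/2657) = -1.759  (Tgfb10)
log2(2.403/19.09) = -2.990  (Fos1)
log2(72956/14755) = 2.306  (Runx8)
log2(369.0/409.3) = -0.150  (Bcl11)
Fos1 is most strongly downregulated.

-2.990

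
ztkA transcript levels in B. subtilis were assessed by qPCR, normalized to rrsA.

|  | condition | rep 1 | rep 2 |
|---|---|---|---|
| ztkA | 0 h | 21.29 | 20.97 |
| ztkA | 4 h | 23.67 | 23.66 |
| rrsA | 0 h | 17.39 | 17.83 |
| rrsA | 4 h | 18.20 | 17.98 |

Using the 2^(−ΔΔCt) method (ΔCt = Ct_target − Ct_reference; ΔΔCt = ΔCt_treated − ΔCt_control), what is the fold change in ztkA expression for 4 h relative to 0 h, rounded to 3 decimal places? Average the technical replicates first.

Mean Ct: ztkA 0 h 21.130; ztkA 4 h 23.665; rrsA 0 h 17.610; rrsA 4 h 18.090
ΔCt(0 h) = 21.130 − 17.610 = 3.520
ΔCt(4 h) = 23.665 − 18.090 = 5.575
ΔΔCt = 5.575 − 3.520 = 2.055
Fold change = 2^(−2.055) = 0.2406

0.241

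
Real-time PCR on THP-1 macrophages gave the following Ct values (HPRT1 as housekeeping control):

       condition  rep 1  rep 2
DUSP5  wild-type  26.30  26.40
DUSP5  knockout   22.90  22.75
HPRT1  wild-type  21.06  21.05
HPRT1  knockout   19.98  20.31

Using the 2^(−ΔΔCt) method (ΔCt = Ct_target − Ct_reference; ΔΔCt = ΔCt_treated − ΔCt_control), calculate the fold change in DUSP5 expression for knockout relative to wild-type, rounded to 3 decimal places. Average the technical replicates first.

6.126

Mean Ct: DUSP5 wild-type 26.350; DUSP5 knockout 22.825; HPRT1 wild-type 21.055; HPRT1 knockout 20.145
ΔCt(wild-type) = 26.350 − 21.055 = 5.295
ΔCt(knockout) = 22.825 − 20.145 = 2.680
ΔΔCt = 2.680 − 5.295 = -2.615
Fold change = 2^(−(-2.615)) = 2^2.615 = 6.1262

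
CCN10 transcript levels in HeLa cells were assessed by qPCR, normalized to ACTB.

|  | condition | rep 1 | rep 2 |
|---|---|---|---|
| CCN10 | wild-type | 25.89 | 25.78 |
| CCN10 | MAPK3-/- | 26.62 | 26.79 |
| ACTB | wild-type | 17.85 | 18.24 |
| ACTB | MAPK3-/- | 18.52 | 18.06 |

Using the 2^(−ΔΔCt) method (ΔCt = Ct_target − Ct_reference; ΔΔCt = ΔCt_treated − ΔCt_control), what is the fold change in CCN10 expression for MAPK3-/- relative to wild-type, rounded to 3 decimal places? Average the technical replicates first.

Mean Ct: CCN10 wild-type 25.835; CCN10 MAPK3-/- 26.705; ACTB wild-type 18.045; ACTB MAPK3-/- 18.290
ΔCt(wild-type) = 25.835 − 18.045 = 7.790
ΔCt(MAPK3-/-) = 26.705 − 18.290 = 8.415
ΔΔCt = 8.415 − 7.790 = 0.625
Fold change = 2^(−0.625) = 0.6484

0.648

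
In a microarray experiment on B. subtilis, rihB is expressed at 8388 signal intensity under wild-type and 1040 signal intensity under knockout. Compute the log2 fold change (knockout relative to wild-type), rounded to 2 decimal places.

-3.01

Fold change = 1040 / 8388 = 0.1240
log2(0.1240) = -3.012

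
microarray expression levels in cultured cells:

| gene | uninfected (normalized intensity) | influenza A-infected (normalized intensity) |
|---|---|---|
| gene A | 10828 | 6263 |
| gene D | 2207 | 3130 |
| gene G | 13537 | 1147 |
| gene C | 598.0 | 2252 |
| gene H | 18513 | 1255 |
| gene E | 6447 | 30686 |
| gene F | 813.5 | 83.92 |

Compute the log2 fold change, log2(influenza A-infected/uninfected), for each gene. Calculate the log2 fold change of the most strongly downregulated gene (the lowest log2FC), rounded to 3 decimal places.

log2(6263/10828) = -0.790  (gene A)
log2(3130/2207) = 0.504  (gene D)
log2(1147/13537) = -3.561  (gene G)
log2(2252/598.0) = 1.913  (gene C)
log2(1255/18513) = -3.883  (gene H)
log2(30686/6447) = 2.251  (gene E)
log2(83.92/813.5) = -3.277  (gene F)
gene H is most strongly downregulated.

-3.883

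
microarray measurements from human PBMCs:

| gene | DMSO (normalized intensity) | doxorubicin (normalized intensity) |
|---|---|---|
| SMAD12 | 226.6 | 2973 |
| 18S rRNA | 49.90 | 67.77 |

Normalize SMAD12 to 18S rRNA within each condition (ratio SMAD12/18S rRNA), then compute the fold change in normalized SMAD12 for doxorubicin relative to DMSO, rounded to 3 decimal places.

9.660

SMAD12/18S rRNA (DMSO) = 226.6 / 49.90 = 4.5411
SMAD12/18S rRNA (doxorubicin) = 2973 / 67.77 = 43.869
Fold change = 43.869 / 4.5411 = 9.6605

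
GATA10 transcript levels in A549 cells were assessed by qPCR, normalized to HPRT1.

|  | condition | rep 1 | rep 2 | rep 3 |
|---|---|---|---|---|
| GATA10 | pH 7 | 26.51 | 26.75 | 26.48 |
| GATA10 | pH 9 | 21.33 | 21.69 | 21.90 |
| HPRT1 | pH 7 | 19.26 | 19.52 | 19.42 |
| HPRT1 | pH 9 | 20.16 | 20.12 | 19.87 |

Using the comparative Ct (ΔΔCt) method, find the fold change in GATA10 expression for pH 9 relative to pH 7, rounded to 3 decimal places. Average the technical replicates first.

48.168

Mean Ct: GATA10 pH 7 26.580; GATA10 pH 9 21.640; HPRT1 pH 7 19.400; HPRT1 pH 9 20.050
ΔCt(pH 7) = 26.580 − 19.400 = 7.180
ΔCt(pH 9) = 21.640 − 20.050 = 1.590
ΔΔCt = 1.590 − 7.180 = -5.590
Fold change = 2^(−(-5.590)) = 2^5.590 = 48.1679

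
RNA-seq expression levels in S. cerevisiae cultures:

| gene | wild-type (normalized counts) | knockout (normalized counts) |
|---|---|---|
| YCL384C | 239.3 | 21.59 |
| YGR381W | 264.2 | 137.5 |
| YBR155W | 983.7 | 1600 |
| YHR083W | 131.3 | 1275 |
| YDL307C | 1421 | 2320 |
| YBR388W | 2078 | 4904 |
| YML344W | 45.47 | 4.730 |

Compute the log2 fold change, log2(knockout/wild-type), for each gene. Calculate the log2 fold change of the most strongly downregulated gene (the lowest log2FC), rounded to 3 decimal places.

log2(21.59/239.3) = -3.470  (YCL384C)
log2(137.5/264.2) = -0.942  (YGR381W)
log2(1600/983.7) = 0.702  (YBR155W)
log2(1275/131.3) = 3.280  (YHR083W)
log2(2320/1421) = 0.707  (YDL307C)
log2(4904/2078) = 1.239  (YBR388W)
log2(4.730/45.47) = -3.265  (YML344W)
YCL384C is most strongly downregulated.

-3.470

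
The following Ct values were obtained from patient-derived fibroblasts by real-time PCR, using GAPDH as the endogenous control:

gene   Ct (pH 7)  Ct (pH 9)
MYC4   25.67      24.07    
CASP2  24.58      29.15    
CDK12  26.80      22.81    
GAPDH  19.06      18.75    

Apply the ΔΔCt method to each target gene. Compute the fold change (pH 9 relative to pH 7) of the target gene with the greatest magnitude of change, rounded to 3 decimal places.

0.034

MYC4: ΔΔCt = (24.07−18.75) − (25.67−19.06) = 5.32 − 6.61 = -1.29; fold change = 2^1.29 = 2.445
CASP2: ΔΔCt = (29.15−18.75) − (24.58−19.06) = 10.40 − 5.52 = 4.88; fold change = 2^-4.88 = 0.034
CDK12: ΔΔCt = (22.81−18.75) − (26.80−19.06) = 4.06 − 7.74 = -3.68; fold change = 2^3.68 = 12.817
CASP2 has the largest |ΔΔCt| = 4.88.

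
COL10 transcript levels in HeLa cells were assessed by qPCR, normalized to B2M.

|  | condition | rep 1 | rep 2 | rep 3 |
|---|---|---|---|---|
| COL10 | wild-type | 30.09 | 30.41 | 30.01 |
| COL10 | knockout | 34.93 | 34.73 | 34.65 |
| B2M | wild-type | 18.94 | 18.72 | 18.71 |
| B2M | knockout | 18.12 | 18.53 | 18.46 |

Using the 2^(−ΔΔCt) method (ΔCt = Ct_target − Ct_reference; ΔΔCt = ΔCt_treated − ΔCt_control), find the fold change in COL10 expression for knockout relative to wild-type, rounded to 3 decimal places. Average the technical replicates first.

Mean Ct: COL10 wild-type 30.170; COL10 knockout 34.770; B2M wild-type 18.790; B2M knockout 18.370
ΔCt(wild-type) = 30.170 − 18.790 = 11.380
ΔCt(knockout) = 34.770 − 18.370 = 16.400
ΔΔCt = 16.400 − 11.380 = 5.020
Fold change = 2^(−5.020) = 0.0308

0.031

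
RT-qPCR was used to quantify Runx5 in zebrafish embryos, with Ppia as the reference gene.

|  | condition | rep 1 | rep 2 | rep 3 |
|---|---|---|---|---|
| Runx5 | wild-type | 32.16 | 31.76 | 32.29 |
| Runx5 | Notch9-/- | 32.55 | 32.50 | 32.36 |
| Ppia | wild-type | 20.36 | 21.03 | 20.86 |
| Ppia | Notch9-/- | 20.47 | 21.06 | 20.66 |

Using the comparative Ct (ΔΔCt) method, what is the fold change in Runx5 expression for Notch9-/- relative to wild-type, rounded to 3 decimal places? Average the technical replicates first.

Mean Ct: Runx5 wild-type 32.070; Runx5 Notch9-/- 32.470; Ppia wild-type 20.750; Ppia Notch9-/- 20.730
ΔCt(wild-type) = 32.070 − 20.750 = 11.320
ΔCt(Notch9-/-) = 32.470 − 20.730 = 11.740
ΔΔCt = 11.740 − 11.320 = 0.420
Fold change = 2^(−0.420) = 0.7474

0.747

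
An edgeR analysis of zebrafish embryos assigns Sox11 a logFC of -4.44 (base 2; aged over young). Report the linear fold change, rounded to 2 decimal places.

0.05

Fold change = 2^(-4.44) = 0.046
That is, Sox11 drops to 4.6% of the young level.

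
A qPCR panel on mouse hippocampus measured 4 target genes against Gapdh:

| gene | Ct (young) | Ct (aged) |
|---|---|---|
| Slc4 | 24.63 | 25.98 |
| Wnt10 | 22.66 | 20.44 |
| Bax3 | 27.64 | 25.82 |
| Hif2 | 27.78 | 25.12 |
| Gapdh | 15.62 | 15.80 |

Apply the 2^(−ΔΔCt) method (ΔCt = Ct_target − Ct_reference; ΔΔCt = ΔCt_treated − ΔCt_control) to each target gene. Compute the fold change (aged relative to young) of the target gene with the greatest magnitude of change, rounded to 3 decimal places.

Slc4: ΔΔCt = (25.98−15.80) − (24.63−15.62) = 10.18 − 9.01 = 1.17; fold change = 2^-1.17 = 0.444
Wnt10: ΔΔCt = (20.44−15.80) − (22.66−15.62) = 4.64 − 7.04 = -2.40; fold change = 2^2.40 = 5.278
Bax3: ΔΔCt = (25.82−15.80) − (27.64−15.62) = 10.02 − 12.02 = -2.00; fold change = 2^2.00 = 4.000
Hif2: ΔΔCt = (25.12−15.80) − (27.78−15.62) = 9.32 − 12.16 = -2.84; fold change = 2^2.84 = 7.160
Hif2 has the largest |ΔΔCt| = 2.84.

7.160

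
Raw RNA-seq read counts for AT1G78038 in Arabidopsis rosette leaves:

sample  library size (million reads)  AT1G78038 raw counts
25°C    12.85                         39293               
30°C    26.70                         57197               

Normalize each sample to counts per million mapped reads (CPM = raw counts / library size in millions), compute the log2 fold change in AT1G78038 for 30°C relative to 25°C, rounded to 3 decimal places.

CPM(25°C) = 39293 / 12.85 = 3057.8210
CPM(30°C) = 57197 / 26.70 = 2142.2097
Fold change = 2142.2097 / 3057.8210 = 0.70057
log2(0.70057) = -0.5134

-0.513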